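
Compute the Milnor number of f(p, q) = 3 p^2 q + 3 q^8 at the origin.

9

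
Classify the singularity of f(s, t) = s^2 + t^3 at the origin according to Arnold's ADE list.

A2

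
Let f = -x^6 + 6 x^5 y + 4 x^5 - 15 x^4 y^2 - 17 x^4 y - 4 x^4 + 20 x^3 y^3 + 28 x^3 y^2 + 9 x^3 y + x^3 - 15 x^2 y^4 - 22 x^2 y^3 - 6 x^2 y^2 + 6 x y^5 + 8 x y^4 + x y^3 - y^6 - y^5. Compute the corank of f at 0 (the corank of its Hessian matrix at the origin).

2

Hessian at 0 has rank 0.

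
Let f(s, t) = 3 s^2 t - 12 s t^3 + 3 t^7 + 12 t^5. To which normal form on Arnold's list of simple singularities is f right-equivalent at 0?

The Hessian of f at 0 is [[0, 0], [0, 0]] with rank 0, so corank 2. A Groebner basis of the Jacobian ideal J(f) in C{s,t} is {s^2*t^2 + 4*s^2/7 - 8*s*t^2/7, s^3 + 8*s^2/7 - 16*s*t^2/7, -s*t/2 + t^3}; counting standard monomials gives mu = 8. Corank 2; j^3 = 3*s^2*t has shape L^2 M (L != M), so D-series; mu = 8 gives D_8.

D_8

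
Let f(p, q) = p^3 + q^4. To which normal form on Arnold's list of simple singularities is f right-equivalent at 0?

E6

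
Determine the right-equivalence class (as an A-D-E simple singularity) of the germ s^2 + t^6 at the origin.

The Hessian of f at 0 is [[2, 0], [0, 0]] with rank 1, so corank 1. A Groebner basis of the Jacobian ideal J(f) in C{s,t} is {t^5, s}; counting standard monomials gives mu = 5. Corank 1: A-series; mu = 5 gives A_5.

A_5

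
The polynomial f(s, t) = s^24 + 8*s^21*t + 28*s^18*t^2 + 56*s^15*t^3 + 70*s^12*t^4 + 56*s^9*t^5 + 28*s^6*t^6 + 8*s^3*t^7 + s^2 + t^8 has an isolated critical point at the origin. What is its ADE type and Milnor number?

The Hessian of f at 0 has rank 1. Corank 1: A-series; mu = 7 gives A_7.

Type A_{7}, Milnor number mu = 7.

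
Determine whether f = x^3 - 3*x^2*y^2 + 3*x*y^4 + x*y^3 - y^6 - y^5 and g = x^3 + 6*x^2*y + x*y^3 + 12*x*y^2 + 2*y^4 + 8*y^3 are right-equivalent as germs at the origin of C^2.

The Hessian of f at 0 has rank 0. Corank 2; j^3 = x^3 is a perfect cube, so E-series; the 4-jet and mu = 7 give E_7. The Hessian of g at 0 has rank 0. Corank 2; j^3 = (x + 2*y)^3 is a perfect cube, so E-series; the 4-jet and mu = 7 give E_7. Both have type E_7, hence right-equivalent.

Yes.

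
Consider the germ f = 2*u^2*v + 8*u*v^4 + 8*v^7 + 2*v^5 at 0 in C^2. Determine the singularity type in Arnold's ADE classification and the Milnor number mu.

The Hessian of f at 0 has rank 0. Corank 2; j^3 = 2*u^2*v has shape L^2 M (L != M), so D-series; mu = 6 gives D_6.

Type D_{6}, Milnor number mu = 6.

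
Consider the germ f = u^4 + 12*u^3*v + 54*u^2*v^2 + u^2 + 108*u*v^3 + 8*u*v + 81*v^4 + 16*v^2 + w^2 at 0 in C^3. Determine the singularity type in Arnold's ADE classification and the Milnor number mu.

The Hessian of f at 0 has rank 2. Corank 1: A-series; mu = 3 gives A_3.

Type A_3, Milnor number mu = 3.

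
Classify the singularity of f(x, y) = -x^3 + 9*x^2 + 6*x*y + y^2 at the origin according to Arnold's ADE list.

A_2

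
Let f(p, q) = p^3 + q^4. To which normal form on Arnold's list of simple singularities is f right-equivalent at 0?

E6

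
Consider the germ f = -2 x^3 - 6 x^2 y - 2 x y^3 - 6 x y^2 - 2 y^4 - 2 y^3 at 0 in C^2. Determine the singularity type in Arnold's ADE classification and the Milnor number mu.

The Hessian of f at 0 has rank 0. Corank 2; j^3 = -2*(x + y)^3 is a perfect cube, so E-series; the 4-jet and mu = 7 give E_7.

Type E7, Milnor number mu = 7.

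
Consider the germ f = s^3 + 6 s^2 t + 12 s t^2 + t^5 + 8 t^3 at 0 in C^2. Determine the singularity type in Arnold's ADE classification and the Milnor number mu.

The Hessian of f at 0 has rank 0. Corank 2; j^3 = (s + 2*t)^3 is a perfect cube, so E-series; the 5-jet and mu = 8 give E_8.

Type E_{8}, Milnor number mu = 8.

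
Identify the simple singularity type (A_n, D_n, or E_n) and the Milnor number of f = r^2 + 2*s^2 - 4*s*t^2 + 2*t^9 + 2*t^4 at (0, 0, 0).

The Hessian of f at 0 has rank 2. Corank 1: A-series; mu = 8 gives A_8.

Type A8, Milnor number mu = 8.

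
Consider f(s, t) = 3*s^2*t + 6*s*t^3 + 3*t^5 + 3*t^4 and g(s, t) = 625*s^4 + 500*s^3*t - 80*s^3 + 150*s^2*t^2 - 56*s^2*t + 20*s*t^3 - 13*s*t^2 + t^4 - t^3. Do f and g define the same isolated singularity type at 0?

Yes.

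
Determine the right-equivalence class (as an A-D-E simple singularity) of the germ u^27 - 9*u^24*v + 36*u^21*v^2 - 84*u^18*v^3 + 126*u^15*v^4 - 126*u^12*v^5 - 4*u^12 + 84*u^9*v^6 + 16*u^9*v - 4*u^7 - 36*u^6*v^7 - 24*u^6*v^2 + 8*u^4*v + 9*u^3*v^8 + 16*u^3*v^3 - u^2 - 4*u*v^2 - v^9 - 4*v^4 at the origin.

A8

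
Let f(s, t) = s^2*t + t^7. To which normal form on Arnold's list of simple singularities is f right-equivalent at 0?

D_8

The Hessian of f at 0 is [[0, 0], [0, 0]] with rank 0, so corank 2. A Groebner basis of the Jacobian ideal J(f) in C{s,t} is {s^2/7 + t^6, s^3, s*t}; counting standard monomials gives mu = 8. Corank 2; j^3 = s^2*t has shape L^2 M (L != M), so D-series; mu = 8 gives D_8.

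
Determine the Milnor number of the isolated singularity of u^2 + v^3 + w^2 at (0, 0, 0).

2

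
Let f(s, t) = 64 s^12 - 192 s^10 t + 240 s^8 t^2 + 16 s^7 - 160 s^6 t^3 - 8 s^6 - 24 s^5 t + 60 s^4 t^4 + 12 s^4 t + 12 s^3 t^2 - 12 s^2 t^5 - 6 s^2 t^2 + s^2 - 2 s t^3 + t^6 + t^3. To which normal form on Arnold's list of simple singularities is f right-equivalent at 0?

A_2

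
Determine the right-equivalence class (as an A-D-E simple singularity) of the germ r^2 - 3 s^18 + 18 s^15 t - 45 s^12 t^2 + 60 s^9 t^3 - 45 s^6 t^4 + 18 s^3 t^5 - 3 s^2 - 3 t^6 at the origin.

The Hessian of f at 0 is [[-6, 0, 0], [0, 0, 0], [0, 0, 2]] with rank 2, so corank 1. A Groebner basis of the Jacobian ideal J(f) in C{s,t,r} is {t^5, s, r}; counting standard monomials gives mu = 5. Corank 1: A-series; mu = 5 gives A_5.

A5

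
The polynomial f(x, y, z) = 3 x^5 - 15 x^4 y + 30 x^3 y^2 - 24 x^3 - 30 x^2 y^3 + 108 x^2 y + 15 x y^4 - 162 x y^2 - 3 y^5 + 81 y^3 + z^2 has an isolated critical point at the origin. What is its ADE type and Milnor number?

Type E8, Milnor number mu = 8.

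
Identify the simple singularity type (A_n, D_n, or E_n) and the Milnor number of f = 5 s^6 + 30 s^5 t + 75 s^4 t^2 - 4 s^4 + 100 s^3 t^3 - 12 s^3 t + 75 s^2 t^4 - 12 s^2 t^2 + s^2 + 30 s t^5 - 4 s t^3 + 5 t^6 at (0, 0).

The Hessian of f at 0 is [[2, 0], [0, 0]] with rank 1, so corank 1. A Groebner basis of the Jacobian ideal J(f) in C{s,t} is {s*t^2, -s/2 + t^3, s^2}; counting standard monomials gives mu = 5. Corank 1: A-series; mu = 5 gives A_5.

Type A_5, Milnor number mu = 5.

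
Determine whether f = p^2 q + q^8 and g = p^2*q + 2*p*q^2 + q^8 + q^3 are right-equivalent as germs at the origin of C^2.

Yes.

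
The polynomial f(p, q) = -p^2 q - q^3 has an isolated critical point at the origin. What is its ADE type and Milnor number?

Type D_4, Milnor number mu = 4.

The Hessian of f at 0 has rank 0. Corank 2; j^3 = -q*(p^2 + q^2) splits into three distinct lines over C (the quadratic factor has nonzero discriminant), so D_4.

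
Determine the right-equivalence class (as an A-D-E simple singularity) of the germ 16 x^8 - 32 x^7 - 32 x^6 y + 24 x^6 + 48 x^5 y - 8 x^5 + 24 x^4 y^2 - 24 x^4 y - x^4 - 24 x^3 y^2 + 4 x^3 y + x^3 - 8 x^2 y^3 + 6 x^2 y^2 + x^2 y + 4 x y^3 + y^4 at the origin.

The Hessian of f at 0 has rank 0. Corank 2; j^3 = x^2*(x + y) has shape L^2 M (L != M), so D-series; mu = 5 gives D_5.

D_5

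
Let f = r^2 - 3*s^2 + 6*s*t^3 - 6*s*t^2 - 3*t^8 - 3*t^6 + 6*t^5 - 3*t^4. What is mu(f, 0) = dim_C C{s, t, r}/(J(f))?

7

The Hessian of f at 0 has rank 2. Corank 1: A-series; mu = 7 gives A_7.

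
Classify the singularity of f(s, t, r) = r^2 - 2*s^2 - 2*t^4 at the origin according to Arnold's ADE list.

A_3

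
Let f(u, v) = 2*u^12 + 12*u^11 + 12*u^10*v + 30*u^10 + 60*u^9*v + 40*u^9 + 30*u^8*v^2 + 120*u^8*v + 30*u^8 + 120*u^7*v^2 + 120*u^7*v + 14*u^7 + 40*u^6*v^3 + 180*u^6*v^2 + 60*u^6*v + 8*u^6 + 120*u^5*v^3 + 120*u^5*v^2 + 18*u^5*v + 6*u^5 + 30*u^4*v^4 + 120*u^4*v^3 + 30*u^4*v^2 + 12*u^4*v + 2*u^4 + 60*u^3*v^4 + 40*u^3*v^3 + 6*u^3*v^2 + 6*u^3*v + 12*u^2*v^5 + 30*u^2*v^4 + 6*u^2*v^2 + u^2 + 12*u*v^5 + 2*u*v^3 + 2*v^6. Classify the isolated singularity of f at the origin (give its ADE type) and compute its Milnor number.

Type A5, Milnor number mu = 5.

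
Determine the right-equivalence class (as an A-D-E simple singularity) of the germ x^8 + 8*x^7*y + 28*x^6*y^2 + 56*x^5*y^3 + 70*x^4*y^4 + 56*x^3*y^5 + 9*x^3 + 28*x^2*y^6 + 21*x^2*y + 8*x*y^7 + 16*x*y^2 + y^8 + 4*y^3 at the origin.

The Hessian of f at 0 has rank 0. Corank 2; j^3 = (x + y)*(3*x + 2*y)^2 has shape L^2 M (L != M), so D-series; mu = 9 gives D_9.

D_9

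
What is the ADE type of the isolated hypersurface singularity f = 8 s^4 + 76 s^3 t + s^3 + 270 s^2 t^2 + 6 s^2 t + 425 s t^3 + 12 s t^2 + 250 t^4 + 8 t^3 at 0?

The Hessian of f at 0 has rank 0. Corank 2; j^3 = (s + 2*t)^3 is a perfect cube, so E-series; the 4-jet and mu = 7 give E_7.

E_7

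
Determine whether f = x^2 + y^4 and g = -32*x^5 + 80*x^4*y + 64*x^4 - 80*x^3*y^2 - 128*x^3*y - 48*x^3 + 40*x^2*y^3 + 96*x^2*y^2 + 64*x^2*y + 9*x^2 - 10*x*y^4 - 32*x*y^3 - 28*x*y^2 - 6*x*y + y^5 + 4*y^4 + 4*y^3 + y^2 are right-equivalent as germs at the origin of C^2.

No.

The Hessian of f at 0 is [[2, 0], [0, 0]] with rank 1, so corank 1. A Groebner basis of the Jacobian ideal J(f) in C{x,y} is {y^3, x}; counting standard monomials gives mu = 3. Corank 1: A-series; mu = 3 gives A_3. The Hessian of g at 0 is [[18, -6], [-6, 2]] with rank 1, so corank 1. A Groebner basis of the Jacobian ideal J(g) in C{x,y} is {243*x/16 + y^3 - 9*y^2/8 - 81*y/16, x^2 + 3*x/4 - y^2/6 - y/4, x*y + 9*x/8 - 5*y^2/12 - 3*y/8}; counting standard monomials gives mu = 4. Corank 1: A-series; mu = 4 gives A_4. f is A_3 but g is A_4, hence not right-equivalent.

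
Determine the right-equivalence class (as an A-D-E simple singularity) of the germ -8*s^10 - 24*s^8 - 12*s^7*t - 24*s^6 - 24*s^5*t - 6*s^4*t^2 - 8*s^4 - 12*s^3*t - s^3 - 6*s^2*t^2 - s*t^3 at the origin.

The Hessian of f at 0 has rank 0. Corank 2; j^3 = -s^3 is a perfect cube, so E-series; the 4-jet and mu = 7 give E_7.

E_7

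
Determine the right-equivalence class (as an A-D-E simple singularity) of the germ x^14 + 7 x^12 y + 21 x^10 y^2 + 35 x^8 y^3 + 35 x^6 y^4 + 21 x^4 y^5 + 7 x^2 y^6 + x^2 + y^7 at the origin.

The Hessian of f at 0 has rank 1. Corank 1: A-series; mu = 6 gives A_6.

A_{6}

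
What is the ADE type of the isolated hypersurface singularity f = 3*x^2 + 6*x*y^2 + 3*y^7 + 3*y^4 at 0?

A_{6}

The Hessian of f at 0 has rank 1. Corank 1: A-series; mu = 6 gives A_6.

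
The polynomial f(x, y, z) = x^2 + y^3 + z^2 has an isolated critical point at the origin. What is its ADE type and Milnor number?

The Hessian of f at 0 has rank 2. Corank 1: A-series; mu = 2 gives A_2.

Type A_2, Milnor number mu = 2.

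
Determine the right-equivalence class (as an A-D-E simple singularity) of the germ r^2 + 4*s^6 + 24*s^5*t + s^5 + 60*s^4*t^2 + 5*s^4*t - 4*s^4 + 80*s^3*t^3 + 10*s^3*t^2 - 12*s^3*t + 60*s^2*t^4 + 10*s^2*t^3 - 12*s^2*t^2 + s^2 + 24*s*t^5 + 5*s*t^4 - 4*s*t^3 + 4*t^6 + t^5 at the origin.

A_4

The Hessian of f at 0 has rank 2. Corank 1: A-series; mu = 4 gives A_4.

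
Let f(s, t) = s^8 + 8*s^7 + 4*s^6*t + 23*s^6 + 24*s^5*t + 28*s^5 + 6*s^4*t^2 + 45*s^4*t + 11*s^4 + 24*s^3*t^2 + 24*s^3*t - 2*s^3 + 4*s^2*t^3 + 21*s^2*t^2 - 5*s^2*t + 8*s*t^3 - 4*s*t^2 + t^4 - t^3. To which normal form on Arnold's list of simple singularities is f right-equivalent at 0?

D5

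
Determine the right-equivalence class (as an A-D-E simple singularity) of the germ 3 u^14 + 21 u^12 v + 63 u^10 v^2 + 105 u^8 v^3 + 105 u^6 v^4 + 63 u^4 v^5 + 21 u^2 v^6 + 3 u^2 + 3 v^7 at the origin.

A6

The Hessian of f at 0 has rank 1. Corank 1: A-series; mu = 6 gives A_6.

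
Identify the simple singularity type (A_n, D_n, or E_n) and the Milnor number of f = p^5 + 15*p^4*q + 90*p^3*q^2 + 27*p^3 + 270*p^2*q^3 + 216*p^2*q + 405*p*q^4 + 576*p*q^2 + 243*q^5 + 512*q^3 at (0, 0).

Type E8, Milnor number mu = 8.

The Hessian of f at 0 has rank 0. Corank 2; j^3 = (3*p + 8*q)^3 is a perfect cube, so E-series; the 5-jet and mu = 8 give E_8.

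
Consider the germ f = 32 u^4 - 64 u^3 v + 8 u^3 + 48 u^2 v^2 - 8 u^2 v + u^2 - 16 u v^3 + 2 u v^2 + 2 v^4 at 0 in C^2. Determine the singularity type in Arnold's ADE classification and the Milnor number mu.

Type A_3, Milnor number mu = 3.

The Hessian of f at 0 has rank 1. Corank 1: A-series; mu = 3 gives A_3.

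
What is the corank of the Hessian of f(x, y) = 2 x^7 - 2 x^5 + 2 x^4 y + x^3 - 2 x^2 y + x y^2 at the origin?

The Hessian at 0 is [[0, 0], [0, 0]] of rank 0; hence corank 2.

2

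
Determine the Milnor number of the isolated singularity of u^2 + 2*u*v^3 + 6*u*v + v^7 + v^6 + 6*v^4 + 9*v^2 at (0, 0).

6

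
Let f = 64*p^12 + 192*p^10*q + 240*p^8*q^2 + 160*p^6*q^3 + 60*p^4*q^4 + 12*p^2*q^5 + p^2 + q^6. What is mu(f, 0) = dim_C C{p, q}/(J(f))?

5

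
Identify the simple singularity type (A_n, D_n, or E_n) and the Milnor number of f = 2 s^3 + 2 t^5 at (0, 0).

The Hessian of f at 0 is [[0, 0], [0, 0]] with rank 0, so corank 2. A Groebner basis of the Jacobian ideal J(f) in C{s,t} is {t^4, s^2}; counting standard monomials gives mu = 8. Corank 2; j^3 = 2*s^3 is a perfect cube, so E-series; the 5-jet and mu = 8 give E_8.

Type E_{8}, Milnor number mu = 8.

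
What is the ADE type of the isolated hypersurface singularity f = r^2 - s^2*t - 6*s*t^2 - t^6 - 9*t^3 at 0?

The Hessian of f at 0 has rank 1. Corank 2; j^3 = -t*(s + 3*t)^2 has shape L^2 M (L != M), so D-series; mu = 7 gives D_7.

D7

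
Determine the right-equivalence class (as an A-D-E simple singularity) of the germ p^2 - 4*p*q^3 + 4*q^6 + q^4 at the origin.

A3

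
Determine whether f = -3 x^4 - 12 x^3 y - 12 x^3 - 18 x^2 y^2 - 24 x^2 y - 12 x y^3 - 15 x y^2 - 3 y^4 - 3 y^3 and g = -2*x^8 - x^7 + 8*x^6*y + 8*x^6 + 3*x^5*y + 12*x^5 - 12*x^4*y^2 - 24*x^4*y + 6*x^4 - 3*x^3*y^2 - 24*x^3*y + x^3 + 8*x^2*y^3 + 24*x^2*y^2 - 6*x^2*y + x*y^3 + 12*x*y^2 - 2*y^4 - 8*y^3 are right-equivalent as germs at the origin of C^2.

No.

The Hessian of f at 0 has rank 0. Corank 2; j^3 = -3*(x + y)*(2*x + y)^2 has shape L^2 M (L != M), so D-series; mu = 5 gives D_5. The Hessian of g at 0 has rank 0. Corank 2; j^3 = (x - 2*y)^3 is a perfect cube, so E-series; the 4-jet and mu = 7 give E_7. f is D_5 but g is E_7, hence not right-equivalent.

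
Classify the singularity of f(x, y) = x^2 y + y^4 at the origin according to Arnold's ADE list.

D_{5}

The Hessian of f at 0 has rank 0. Corank 2; j^3 = x^2*y has shape L^2 M (L != M), so D-series; mu = 5 gives D_5.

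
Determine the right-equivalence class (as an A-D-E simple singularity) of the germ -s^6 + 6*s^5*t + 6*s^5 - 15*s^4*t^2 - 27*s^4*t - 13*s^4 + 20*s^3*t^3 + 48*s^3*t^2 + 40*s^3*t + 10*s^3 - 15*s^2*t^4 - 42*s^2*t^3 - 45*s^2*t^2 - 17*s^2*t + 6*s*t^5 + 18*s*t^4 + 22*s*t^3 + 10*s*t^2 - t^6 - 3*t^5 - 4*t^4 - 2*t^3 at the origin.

D4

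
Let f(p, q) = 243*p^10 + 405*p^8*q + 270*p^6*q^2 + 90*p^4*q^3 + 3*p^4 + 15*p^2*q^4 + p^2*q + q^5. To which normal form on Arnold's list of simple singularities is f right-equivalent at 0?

D_{6}

The Hessian of f at 0 has rank 0. Corank 2; j^3 = p^2*q has shape L^2 M (L != M), so D-series; mu = 6 gives D_6.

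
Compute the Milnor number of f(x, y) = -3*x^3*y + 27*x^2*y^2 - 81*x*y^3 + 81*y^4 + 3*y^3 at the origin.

7

The Hessian of f at 0 is [[0, 0], [0, 0]] with rank 0, so corank 2. A Groebner basis of the Jacobian ideal J(f) in C{x,y} is {x^3 - 27*x*y^2 - 3*y^2, x^2*y - 6*x*y^2, y^3}; counting standard monomials gives mu = 7. Corank 2; j^3 = 3*y^3 is a perfect cube, so E-series; the 4-jet and mu = 7 give E_7.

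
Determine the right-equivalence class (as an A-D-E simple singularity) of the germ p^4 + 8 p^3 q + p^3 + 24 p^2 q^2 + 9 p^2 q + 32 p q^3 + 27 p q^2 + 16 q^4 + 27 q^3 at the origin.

The Hessian of f at 0 has rank 0. Corank 2; j^3 = (p + 3*q)^3 is a perfect cube, so E-series; the 4-jet and mu = 6 give E_6.

E6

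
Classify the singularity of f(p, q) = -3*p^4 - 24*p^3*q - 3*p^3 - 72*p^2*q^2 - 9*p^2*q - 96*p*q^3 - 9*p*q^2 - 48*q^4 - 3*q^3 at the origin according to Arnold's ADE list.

The Hessian of f at 0 has rank 0. Corank 2; j^3 = -3*(p + q)^3 is a perfect cube, so E-series; the 4-jet and mu = 6 give E_6.

E6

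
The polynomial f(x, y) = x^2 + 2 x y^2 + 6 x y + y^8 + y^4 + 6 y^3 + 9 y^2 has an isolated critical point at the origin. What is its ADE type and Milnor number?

Type A_7, Milnor number mu = 7.

The Hessian of f at 0 is [[2, 6], [6, 18]] with rank 1, so corank 1. A Groebner basis of the Jacobian ideal J(f) in C{x,y} is {x^4 + 54*x^3 + 378*x^2*y - 891*x^2 - 3402*x*y + 2187*x + 6561*y, x^3*y - 9*x^3 - 54*x^2*y + 108*x^2 + 405*x*y - 243*x - 729*y, x + y^2 + 3*y}; counting standard monomials gives mu = 7. Corank 1: A-series; mu = 7 gives A_7.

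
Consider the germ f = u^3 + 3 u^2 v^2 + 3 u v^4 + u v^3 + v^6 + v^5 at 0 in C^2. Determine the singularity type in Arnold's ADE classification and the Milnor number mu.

The Hessian of f at 0 is [[0, 0], [0, 0]] with rank 0, so corank 2. A Groebner basis of the Jacobian ideal J(f) in C{u,v} is {-u^2 + v^4 - v^3/3, u^3, u^2*v + u^2/3 + v^3/9, u^2 + u*v^2 + v^3/3}; counting standard monomials gives mu = 7. Corank 2; j^3 = u^3 is a perfect cube, so E-series; the 4-jet and mu = 7 give E_7.

Type E_7, Milnor number mu = 7.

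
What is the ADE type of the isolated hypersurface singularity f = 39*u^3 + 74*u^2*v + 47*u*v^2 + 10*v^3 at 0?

The Hessian of f at 0 is [[0, 0], [0, 0]] with rank 0, so corank 2. A Groebner basis of the Jacobian ideal J(f) in C{u,v} is {v^3, u^2 - 11*v^2/23, u*v + 16*v^2/23}; counting standard monomials gives mu = 4. Corank 2; j^3 = (3*u + 2*v)*(13*u^2 + 16*u*v + 5*v^2) splits into three distinct lines over C (the quadratic factor has nonzero discriminant), so D_4.

D4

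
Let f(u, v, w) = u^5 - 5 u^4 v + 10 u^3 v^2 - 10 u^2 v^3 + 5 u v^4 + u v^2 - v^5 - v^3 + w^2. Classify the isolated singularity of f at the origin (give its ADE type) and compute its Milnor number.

Type D_{6}, Milnor number mu = 6.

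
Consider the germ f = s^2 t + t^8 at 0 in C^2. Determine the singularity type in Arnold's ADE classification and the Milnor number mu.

Type D9, Milnor number mu = 9.

The Hessian of f at 0 has rank 0. Corank 2; j^3 = s^2*t has shape L^2 M (L != M), so D-series; mu = 9 gives D_9.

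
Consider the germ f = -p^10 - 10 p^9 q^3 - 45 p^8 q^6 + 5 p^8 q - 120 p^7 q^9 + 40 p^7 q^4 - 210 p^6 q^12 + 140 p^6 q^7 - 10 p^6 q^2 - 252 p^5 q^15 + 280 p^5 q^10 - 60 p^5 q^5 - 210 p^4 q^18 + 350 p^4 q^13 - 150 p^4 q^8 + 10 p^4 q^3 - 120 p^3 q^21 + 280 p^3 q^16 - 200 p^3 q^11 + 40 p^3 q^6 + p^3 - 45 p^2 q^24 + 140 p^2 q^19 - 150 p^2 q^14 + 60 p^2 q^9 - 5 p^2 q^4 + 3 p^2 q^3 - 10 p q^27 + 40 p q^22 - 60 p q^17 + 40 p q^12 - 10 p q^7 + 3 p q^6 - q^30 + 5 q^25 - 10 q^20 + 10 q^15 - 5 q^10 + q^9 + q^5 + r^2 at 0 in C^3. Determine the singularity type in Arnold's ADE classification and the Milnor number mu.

Type E8, Milnor number mu = 8.

The Hessian of f at 0 has rank 1. Corank 2; j^3 = p^3 is a perfect cube, so E-series; the 5-jet and mu = 8 give E_8.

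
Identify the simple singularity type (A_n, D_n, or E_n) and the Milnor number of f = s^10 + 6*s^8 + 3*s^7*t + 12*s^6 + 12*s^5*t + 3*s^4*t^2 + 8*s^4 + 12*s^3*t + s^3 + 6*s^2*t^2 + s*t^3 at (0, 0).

Type E_{7}, Milnor number mu = 7.

The Hessian of f at 0 has rank 0. Corank 2; j^3 = s^3 is a perfect cube, so E-series; the 4-jet and mu = 7 give E_7.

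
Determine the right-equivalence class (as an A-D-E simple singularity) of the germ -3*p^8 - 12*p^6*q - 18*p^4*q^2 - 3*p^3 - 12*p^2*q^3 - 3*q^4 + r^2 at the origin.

E_{6}

The Hessian of f at 0 is [[0, 0, 0], [0, 0, 0], [0, 0, 2]] with rank 1, so corank 2. A Groebner basis of the Jacobian ideal J(f) in C{p,q,r} is {q^3, p^2, r}; counting standard monomials gives mu = 6. Corank 2; j^3 = -3*p^3 is a perfect cube, so E-series; the 4-jet and mu = 6 give E_6.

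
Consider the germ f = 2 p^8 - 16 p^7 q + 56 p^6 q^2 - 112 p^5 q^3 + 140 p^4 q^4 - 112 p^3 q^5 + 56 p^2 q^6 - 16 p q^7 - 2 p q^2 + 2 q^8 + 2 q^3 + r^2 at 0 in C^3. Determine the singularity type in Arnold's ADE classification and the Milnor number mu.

The Hessian of f at 0 has rank 1. Corank 2; j^3 = -2*q^2*(p - q) has shape L^2 M (L != M), so D-series; mu = 9 gives D_9.

Type D_{9}, Milnor number mu = 9.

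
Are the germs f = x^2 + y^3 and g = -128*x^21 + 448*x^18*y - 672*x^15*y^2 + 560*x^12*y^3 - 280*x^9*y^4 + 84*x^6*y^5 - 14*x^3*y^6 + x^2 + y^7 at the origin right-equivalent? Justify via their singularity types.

No.

The Hessian of f at 0 has rank 1. Corank 1: A-series; mu = 2 gives A_2. The Hessian of g at 0 has rank 1. Corank 1: A-series; mu = 6 gives A_6. f is A_2 but g is A_6, hence not right-equivalent.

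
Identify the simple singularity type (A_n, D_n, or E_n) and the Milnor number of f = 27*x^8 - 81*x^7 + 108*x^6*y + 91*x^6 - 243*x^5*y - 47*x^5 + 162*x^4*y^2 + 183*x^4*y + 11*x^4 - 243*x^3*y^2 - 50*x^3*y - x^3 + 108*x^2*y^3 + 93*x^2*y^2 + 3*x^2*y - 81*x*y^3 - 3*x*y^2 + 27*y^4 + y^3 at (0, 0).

The Hessian of f at 0 has rank 0. Corank 2; j^3 = -(x - y)^3 is a perfect cube, so E-series; the 4-jet and mu = 7 give E_7.

Type E7, Milnor number mu = 7.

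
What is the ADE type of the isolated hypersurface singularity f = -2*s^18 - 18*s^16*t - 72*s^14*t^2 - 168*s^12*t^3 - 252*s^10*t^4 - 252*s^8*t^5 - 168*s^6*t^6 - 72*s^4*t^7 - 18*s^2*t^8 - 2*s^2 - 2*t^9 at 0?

The Hessian of f at 0 has rank 1. Corank 1: A-series; mu = 8 gives A_8.

A8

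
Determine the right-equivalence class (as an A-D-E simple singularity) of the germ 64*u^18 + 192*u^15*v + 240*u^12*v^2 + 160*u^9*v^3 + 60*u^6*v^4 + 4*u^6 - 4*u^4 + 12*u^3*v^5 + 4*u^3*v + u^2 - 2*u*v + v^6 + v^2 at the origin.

The Hessian of f at 0 has rank 1. Corank 1: A-series; mu = 5 gives A_5.

A_{5}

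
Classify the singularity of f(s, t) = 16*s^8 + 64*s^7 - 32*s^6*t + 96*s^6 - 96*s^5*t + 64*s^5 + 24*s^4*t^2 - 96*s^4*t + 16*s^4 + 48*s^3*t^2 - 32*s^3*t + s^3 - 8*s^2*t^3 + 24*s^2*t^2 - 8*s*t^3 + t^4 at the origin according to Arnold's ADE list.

E6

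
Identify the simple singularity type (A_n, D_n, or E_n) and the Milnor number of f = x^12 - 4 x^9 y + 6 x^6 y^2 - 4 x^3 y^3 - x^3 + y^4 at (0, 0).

Type E_{6}, Milnor number mu = 6.

The Hessian of f at 0 is [[0, 0], [0, 0]] with rank 0, so corank 2. A Groebner basis of the Jacobian ideal J(f) in C{x,y} is {y^3, x^2}; counting standard monomials gives mu = 6. Corank 2; j^3 = -x^3 is a perfect cube, so E-series; the 4-jet and mu = 6 give E_6.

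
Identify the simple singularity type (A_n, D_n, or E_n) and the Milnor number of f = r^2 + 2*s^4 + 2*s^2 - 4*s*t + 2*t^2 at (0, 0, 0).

Type A_{3}, Milnor number mu = 3.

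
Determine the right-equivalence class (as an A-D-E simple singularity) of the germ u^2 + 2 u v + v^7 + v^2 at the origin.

The Hessian of f at 0 has rank 1. Corank 1: A-series; mu = 6 gives A_6.

A_{6}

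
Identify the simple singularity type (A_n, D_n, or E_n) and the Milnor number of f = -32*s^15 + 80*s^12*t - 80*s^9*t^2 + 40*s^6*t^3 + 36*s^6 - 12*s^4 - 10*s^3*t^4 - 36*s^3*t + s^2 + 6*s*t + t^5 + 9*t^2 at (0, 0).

The Hessian of f at 0 has rank 1. Corank 1: A-series; mu = 4 gives A_4.

Type A4, Milnor number mu = 4.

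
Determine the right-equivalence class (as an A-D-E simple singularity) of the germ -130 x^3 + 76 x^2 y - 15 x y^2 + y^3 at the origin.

D4

The Hessian of f at 0 has rank 0. Corank 2; j^3 = -(5*x - y)*(26*x^2 - 10*x*y + y^2) splits into three distinct lines over C (the quadratic factor has nonzero discriminant), so D_4.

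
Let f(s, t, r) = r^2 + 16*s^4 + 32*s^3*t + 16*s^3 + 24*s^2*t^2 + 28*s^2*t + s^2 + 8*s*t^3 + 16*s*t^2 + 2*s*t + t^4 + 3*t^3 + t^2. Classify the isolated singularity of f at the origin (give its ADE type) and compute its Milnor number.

The Hessian of f at 0 is [[2, 2, 0], [2, 2, 0], [0, 0, 2]] with rank 2, so corank 1. A Groebner basis of the Jacobian ideal J(f) in C{s,t,r} is {t^2, s + t, r}; counting standard monomials gives mu = 2. Corank 1: A-series; mu = 2 gives A_2.

Type A2, Milnor number mu = 2.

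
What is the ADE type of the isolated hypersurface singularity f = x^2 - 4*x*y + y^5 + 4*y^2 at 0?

A4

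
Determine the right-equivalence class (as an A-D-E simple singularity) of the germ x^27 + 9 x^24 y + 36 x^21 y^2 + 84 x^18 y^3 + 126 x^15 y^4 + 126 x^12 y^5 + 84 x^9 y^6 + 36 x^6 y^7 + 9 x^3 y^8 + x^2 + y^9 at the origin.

A_{8}

The Hessian of f at 0 has rank 1. Corank 1: A-series; mu = 8 gives A_8.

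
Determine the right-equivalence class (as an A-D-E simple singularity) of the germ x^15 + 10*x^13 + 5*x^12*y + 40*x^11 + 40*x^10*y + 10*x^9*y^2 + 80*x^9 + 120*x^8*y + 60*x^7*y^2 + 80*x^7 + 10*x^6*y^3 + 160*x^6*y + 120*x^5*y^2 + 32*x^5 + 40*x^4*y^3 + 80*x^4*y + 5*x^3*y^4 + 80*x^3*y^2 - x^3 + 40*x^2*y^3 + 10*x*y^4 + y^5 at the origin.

E_{8}

The Hessian of f at 0 has rank 0. Corank 2; j^3 = -x^3 is a perfect cube, so E-series; the 5-jet and mu = 8 give E_8.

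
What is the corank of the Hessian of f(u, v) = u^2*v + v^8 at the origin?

Hessian at 0 has rank 0.

2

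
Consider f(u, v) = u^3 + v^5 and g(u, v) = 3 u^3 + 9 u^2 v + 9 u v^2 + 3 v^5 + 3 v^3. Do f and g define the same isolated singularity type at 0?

Yes.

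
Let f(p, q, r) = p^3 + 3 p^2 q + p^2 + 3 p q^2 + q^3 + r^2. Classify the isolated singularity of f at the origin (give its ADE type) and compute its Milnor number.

The Hessian of f at 0 has rank 2. Corank 1: A-series; mu = 2 gives A_2.

Type A_2, Milnor number mu = 2.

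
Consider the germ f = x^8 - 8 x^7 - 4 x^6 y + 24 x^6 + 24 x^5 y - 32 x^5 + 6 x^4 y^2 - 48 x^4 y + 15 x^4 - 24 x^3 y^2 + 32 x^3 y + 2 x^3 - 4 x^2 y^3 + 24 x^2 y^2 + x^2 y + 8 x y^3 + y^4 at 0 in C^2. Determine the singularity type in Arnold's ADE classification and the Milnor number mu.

Type D_{5}, Milnor number mu = 5.

The Hessian of f at 0 has rank 0. Corank 2; j^3 = x^2*(2*x + y) has shape L^2 M (L != M), so D-series; mu = 5 gives D_5.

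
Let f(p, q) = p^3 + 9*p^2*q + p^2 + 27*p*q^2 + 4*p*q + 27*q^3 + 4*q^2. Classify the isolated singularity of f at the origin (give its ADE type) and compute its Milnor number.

Type A_2, Milnor number mu = 2.

The Hessian of f at 0 has rank 1. Corank 1: A-series; mu = 2 gives A_2.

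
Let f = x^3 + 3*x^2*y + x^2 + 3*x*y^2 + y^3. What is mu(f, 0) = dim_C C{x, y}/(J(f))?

The Hessian of f at 0 is [[2, 0], [0, 0]] with rank 1, so corank 1. A Groebner basis of the Jacobian ideal J(f) in C{x,y} is {y^2, x}; counting standard monomials gives mu = 2. Corank 1: A-series; mu = 2 gives A_2.

2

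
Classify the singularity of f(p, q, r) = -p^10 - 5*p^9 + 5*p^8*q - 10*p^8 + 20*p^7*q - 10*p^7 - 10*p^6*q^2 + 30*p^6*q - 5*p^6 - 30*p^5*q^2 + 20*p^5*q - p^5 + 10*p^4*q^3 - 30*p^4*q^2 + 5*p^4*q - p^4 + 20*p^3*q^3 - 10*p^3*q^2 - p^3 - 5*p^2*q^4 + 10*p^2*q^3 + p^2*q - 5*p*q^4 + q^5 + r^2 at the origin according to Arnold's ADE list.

D6

The Hessian of f at 0 has rank 1. Corank 2; j^3 = -p^2*(p - q) has shape L^2 M (L != M), so D-series; mu = 6 gives D_6.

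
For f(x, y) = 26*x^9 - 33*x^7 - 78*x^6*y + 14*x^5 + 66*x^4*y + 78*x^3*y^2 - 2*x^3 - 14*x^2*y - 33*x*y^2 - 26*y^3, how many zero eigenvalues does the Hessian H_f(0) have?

2

Hessian at 0 has rank 0.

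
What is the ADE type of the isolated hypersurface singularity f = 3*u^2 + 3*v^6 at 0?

A_{5}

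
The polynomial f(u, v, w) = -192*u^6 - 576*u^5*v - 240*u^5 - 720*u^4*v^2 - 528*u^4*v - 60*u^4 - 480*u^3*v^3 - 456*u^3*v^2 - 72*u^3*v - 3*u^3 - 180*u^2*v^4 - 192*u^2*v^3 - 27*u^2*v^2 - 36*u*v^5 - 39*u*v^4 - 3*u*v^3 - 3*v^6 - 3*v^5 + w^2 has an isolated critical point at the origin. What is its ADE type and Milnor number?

The Hessian of f at 0 is [[0, 0, 0], [0, 0, 0], [0, 0, 2]] with rank 1, so corank 2. A Groebner basis of the Jacobian ideal J(f) in C{u,v,w} is {-3*u^2/5 + v^4 - v^3/5, u^3, u^2*v + u^2/5 + v^3/15, -u^2/5 + u*v^2 - v^3/15, w}; counting standard monomials gives mu = 7. Corank 2; j^3 = -3*u^3 is a perfect cube, so E-series; the 4-jet and mu = 7 give E_7.

Type E7, Milnor number mu = 7.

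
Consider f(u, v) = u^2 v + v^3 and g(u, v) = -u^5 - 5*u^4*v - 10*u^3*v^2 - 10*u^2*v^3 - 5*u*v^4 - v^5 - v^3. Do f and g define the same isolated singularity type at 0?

No.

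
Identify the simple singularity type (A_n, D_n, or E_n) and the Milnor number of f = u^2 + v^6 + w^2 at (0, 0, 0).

Type A_{5}, Milnor number mu = 5.

The Hessian of f at 0 has rank 2. Corank 1: A-series; mu = 5 gives A_5.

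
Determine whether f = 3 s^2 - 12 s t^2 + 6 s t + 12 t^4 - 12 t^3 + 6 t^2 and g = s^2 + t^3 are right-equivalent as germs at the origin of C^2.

No.

The Hessian of f at 0 has rank 2. Corank 0: nondegenerate Morse point, so A_1. The Hessian of g at 0 has rank 1. Corank 1: A-series; mu = 2 gives A_2. f is A_1 but g is A_2, hence not right-equivalent.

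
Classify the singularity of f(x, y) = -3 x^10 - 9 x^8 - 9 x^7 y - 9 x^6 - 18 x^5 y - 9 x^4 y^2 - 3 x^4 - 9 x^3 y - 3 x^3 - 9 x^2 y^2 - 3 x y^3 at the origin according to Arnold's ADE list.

E7

The Hessian of f at 0 has rank 0. Corank 2; j^3 = -3*x^3 is a perfect cube, so E-series; the 4-jet and mu = 7 give E_7.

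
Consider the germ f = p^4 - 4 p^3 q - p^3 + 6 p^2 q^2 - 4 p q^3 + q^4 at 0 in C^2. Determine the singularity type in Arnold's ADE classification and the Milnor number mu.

Type E_{6}, Milnor number mu = 6.

The Hessian of f at 0 has rank 0. Corank 2; j^3 = -p^3 is a perfect cube, so E-series; the 4-jet and mu = 6 give E_6.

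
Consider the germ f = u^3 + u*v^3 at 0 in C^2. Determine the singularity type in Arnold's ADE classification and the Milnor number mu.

The Hessian of f at 0 has rank 0. Corank 2; j^3 = u^3 is a perfect cube, so E-series; the 4-jet and mu = 7 give E_7.

Type E_7, Milnor number mu = 7.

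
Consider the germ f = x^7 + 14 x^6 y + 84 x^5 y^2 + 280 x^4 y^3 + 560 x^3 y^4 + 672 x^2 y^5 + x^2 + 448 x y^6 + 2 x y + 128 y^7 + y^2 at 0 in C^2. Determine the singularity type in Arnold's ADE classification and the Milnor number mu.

Type A_{6}, Milnor number mu = 6.

The Hessian of f at 0 has rank 1. Corank 1: A-series; mu = 6 gives A_6.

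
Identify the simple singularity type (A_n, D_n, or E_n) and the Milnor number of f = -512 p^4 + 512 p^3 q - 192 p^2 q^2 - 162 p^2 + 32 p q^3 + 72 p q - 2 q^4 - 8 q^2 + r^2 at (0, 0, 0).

The Hessian of f at 0 has rank 2. Corank 1: A-series; mu = 3 gives A_3.

Type A3, Milnor number mu = 3.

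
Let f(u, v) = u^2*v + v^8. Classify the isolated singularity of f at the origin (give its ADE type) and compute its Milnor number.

Type D_{9}, Milnor number mu = 9.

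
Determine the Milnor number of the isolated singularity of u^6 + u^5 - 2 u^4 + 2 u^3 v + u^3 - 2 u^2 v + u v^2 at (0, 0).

7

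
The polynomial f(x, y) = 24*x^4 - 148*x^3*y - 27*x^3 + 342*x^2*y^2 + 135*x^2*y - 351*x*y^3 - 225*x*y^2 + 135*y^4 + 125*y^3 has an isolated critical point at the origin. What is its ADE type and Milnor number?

The Hessian of f at 0 is [[0, 0], [0, 0]] with rank 0, so corank 2. A Groebner basis of the Jacobian ideal J(f) in C{x,y} is {19683*x^2/4 - 32805*x*y/2 + y^4 - 27*y^3/4 + 54675*y^2/4, x^3 - 2565*x^2/4 + 4275*x*y/2 - 15*y^3/4 - 7125*y^2/4, x^2*y - 1053*x^2/4 + 1755*x*y/2 - 29*y^3/12 - 2925*y^2/4, -81*x^2 + x*y^2 + 270*x*y - 14*y^3/9 - 225*y^2}; counting standard monomials gives mu = 7. Corank 2; j^3 = -(3*x - 5*y)^3 is a perfect cube, so E-series; the 4-jet and mu = 7 give E_7.

Type E7, Milnor number mu = 7.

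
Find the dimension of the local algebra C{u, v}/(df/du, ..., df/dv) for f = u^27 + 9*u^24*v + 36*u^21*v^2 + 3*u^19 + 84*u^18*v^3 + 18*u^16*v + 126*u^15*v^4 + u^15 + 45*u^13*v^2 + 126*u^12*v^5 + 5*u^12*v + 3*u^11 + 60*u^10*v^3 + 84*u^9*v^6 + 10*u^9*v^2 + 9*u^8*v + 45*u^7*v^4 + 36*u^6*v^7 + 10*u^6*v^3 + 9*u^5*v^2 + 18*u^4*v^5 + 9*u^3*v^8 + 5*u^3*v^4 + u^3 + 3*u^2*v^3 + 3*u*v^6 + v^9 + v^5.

8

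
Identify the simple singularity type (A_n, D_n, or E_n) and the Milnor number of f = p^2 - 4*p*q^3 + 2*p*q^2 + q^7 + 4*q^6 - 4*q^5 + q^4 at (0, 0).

Type A_6, Milnor number mu = 6.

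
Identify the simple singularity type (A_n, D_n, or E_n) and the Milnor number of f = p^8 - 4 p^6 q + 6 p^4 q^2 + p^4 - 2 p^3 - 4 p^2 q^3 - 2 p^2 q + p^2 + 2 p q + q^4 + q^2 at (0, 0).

Type A3, Milnor number mu = 3.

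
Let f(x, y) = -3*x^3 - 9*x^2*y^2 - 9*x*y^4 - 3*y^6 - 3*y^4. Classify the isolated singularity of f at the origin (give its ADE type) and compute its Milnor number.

Type E_6, Milnor number mu = 6.

The Hessian of f at 0 has rank 0. Corank 2; j^3 = -3*x^3 is a perfect cube, so E-series; the 4-jet and mu = 6 give E_6.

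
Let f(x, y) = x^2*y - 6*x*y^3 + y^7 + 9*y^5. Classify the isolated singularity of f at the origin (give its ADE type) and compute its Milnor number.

Type D_{8}, Milnor number mu = 8.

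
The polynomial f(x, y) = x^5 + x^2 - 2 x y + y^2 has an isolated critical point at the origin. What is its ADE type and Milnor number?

Type A_4, Milnor number mu = 4.

The Hessian of f at 0 has rank 1. Corank 1: A-series; mu = 4 gives A_4.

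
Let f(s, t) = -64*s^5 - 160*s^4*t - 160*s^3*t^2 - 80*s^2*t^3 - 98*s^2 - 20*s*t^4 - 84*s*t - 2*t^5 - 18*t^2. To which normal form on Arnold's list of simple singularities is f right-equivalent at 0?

A_4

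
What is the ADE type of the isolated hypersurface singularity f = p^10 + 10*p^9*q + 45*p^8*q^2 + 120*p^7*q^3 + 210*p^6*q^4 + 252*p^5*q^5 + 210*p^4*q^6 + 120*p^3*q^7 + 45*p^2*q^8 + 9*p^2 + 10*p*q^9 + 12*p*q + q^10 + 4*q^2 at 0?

A_9

The Hessian of f at 0 has rank 1. Corank 1: A-series; mu = 9 gives A_9.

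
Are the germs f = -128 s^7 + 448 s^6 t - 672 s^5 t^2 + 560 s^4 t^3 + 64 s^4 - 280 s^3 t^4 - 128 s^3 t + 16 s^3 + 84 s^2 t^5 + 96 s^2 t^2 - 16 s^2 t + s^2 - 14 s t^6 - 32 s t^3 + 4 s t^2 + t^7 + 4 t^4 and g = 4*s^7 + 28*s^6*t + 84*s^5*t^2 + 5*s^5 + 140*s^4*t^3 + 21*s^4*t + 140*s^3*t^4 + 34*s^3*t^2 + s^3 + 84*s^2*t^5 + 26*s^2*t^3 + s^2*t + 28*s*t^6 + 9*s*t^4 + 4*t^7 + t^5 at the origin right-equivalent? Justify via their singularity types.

No.

The Hessian of f at 0 is [[2, 0], [0, 0]] with rank 1, so corank 1. A Groebner basis of the Jacobian ideal J(f) in C{s,t} is {7*s*t/12 - 5*s/96 + t^4 + t^3/3 - 5*t^2/48, s*t^2 - s*t/3 + s/48 - t^3/3 + t^2/24, s^2 - s*t + s/8 + t^2/4}; counting standard monomials gives mu = 6. Corank 1: A-series; mu = 6 gives A_6. The Hessian of g at 0 is [[0, 0], [0, 0]] with rank 0, so corank 2. A Groebner basis of the Jacobian ideal J(g) in C{s,t} is {-s*t/3 + t^4, s*t^2, s^2 + 5*s*t/3}; counting standard monomials gives mu = 6. Corank 2; j^3 = s^2*(s + t) has shape L^2 M (L != M), so D-series; mu = 6 gives D_6. f is A_6 but g is D_6, hence not right-equivalent.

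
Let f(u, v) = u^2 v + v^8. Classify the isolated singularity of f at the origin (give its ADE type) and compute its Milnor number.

Type D_9, Milnor number mu = 9.

The Hessian of f at 0 is [[0, 0], [0, 0]] with rank 0, so corank 2. A Groebner basis of the Jacobian ideal J(f) in C{u,v} is {u^2/8 + v^7, u^3, u*v}; counting standard monomials gives mu = 9. Corank 2; j^3 = u^2*v has shape L^2 M (L != M), so D-series; mu = 9 gives D_9.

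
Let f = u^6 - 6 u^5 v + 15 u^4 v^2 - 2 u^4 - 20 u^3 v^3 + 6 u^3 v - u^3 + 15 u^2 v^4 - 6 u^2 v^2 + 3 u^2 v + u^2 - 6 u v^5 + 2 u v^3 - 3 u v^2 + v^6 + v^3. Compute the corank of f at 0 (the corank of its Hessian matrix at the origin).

1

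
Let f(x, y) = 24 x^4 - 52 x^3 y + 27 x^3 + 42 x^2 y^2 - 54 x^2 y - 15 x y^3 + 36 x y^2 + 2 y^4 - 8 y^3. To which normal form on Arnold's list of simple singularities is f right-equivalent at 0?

E_{7}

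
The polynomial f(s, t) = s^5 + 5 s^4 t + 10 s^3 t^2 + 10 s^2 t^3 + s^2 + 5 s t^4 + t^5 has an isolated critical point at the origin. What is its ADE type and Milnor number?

Type A_{4}, Milnor number mu = 4.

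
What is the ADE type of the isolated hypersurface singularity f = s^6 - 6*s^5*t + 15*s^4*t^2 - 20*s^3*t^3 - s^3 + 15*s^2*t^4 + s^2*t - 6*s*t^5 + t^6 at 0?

D_{7}

The Hessian of f at 0 is [[0, 0], [0, 0]] with rank 0, so corank 2. A Groebner basis of the Jacobian ideal J(f) in C{s,t} is {s*t/6 + t^5, s*t^2, s^2 - s*t}; counting standard monomials gives mu = 7. Corank 2; j^3 = -s^2*(s - t) has shape L^2 M (L != M), so D-series; mu = 7 gives D_7.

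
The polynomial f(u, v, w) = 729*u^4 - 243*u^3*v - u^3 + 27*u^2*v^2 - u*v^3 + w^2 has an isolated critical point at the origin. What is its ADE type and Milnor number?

Type E7, Milnor number mu = 7.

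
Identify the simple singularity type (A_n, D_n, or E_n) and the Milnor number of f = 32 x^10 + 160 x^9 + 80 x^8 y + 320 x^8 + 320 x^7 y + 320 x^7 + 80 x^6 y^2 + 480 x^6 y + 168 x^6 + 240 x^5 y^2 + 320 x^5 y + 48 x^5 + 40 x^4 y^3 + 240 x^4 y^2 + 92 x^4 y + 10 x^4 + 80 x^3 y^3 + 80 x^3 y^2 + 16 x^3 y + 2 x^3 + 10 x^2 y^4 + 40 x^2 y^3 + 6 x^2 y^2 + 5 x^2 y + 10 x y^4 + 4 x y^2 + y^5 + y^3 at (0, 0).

Type D6, Milnor number mu = 6.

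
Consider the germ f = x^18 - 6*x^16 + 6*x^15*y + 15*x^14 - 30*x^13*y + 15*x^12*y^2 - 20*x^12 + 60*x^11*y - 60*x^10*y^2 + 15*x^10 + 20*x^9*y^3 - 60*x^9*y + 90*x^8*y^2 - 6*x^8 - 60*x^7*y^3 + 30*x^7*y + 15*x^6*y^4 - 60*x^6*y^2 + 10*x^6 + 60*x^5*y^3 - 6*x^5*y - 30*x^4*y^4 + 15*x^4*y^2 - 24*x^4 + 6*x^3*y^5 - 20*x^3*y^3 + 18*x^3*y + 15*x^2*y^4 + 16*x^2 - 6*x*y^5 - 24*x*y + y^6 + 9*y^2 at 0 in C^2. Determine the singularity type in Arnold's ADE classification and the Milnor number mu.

The Hessian of f at 0 has rank 1. Corank 1: A-series; mu = 5 gives A_5.

Type A_5, Milnor number mu = 5.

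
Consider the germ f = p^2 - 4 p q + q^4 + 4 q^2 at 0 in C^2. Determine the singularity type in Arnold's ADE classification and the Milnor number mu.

Type A3, Milnor number mu = 3.

The Hessian of f at 0 has rank 1. Corank 1: A-series; mu = 3 gives A_3.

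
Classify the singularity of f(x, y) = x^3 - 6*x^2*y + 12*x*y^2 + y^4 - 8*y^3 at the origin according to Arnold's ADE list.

E_{6}

The Hessian of f at 0 is [[0, 0], [0, 0]] with rank 0, so corank 2. A Groebner basis of the Jacobian ideal J(f) in C{x,y} is {y^3, x^2 - 4*x*y + 4*y^2}; counting standard monomials gives mu = 6. Corank 2; j^3 = (x - 2*y)^3 is a perfect cube, so E-series; the 4-jet and mu = 6 give E_6.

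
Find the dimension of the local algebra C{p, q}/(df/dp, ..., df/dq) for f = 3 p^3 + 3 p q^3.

The Hessian of f at 0 has rank 0. Corank 2; j^3 = 3*p^3 is a perfect cube, so E-series; the 4-jet and mu = 7 give E_7.

7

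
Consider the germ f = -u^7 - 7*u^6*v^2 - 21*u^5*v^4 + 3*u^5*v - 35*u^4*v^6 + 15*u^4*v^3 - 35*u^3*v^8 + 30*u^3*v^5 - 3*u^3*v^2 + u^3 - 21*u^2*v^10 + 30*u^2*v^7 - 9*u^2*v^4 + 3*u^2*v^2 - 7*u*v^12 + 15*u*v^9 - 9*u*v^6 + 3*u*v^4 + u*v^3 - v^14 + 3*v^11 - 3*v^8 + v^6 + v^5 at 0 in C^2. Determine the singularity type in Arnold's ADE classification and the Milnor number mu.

Type E_7, Milnor number mu = 7.

The Hessian of f at 0 has rank 0. Corank 2; j^3 = u^3 is a perfect cube, so E-series; the 4-jet and mu = 7 give E_7.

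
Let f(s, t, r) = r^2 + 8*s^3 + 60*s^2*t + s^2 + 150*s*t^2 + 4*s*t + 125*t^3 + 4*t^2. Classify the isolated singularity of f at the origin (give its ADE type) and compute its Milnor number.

Type A_2, Milnor number mu = 2.

The Hessian of f at 0 is [[2, 4, 0], [4, 8, 0], [0, 0, 2]] with rank 2, so corank 1. A Groebner basis of the Jacobian ideal J(f) in C{s,t,r} is {t^2, s + 2*t, r}; counting standard monomials gives mu = 2. Corank 1: A-series; mu = 2 gives A_2.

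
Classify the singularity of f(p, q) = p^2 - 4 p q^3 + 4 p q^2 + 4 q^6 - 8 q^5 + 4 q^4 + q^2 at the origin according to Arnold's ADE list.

The Hessian of f at 0 has rank 2. Corank 0: nondegenerate Morse point, so A_1.

A1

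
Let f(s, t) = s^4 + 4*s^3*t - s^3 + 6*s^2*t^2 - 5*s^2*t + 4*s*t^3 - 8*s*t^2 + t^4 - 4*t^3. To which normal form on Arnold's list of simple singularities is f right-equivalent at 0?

D_5

The Hessian of f at 0 is [[0, 0], [0, 0]] with rank 0, so corank 2. A Groebner basis of the Jacobian ideal J(f) in C{s,t} is {s*t^2 - s*t/2 - t^2, s*t/4 + t^3 + t^2/2, s^2 + 3*s*t + 2*t^2}; counting standard monomials gives mu = 5. Corank 2; j^3 = -(s + t)*(s + 2*t)^2 has shape L^2 M (L != M), so D-series; mu = 5 gives D_5.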